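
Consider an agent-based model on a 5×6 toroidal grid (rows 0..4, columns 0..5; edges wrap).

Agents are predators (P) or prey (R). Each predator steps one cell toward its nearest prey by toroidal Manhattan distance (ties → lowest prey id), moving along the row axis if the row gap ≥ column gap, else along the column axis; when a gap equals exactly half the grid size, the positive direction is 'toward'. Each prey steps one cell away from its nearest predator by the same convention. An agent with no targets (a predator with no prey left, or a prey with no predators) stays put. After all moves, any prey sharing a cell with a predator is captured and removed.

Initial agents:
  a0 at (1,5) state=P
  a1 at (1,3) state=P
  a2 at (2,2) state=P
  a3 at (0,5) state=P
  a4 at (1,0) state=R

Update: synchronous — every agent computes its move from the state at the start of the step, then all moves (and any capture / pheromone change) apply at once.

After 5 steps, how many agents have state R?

t=1: a0@(1,0):P a1@(1,4):P a2@(2,1):P a3@(1,5):P a4@(1,1):R
t=2: a0@(1,1):P a1@(1,5):P a2@(1,1):P a3@(1,0):P a4@(1,2):R
t=3: a0@(1,2):P a1@(1,0):P a2@(1,2):P a3@(1,1):P a4@(1,3):R
t=4: a0@(1,3):P a1@(1,1):P a2@(1,3):P a3@(1,2):P a4@(1,4):R
t=5: a0@(1,4):P a1@(1,2):P a2@(1,4):P a3@(1,3):P a4@(1,5):R

1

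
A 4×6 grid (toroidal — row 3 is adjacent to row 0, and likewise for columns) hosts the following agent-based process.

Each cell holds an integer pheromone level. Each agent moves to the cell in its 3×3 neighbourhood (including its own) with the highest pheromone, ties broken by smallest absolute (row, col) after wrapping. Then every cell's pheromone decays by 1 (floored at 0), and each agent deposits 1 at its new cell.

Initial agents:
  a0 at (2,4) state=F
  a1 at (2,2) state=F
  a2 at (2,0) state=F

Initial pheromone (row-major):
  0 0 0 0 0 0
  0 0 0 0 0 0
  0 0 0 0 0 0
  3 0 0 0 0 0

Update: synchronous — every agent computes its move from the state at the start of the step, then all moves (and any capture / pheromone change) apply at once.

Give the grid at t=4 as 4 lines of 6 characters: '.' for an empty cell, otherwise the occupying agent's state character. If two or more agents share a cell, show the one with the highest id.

......
.F.F..
......
F.....

t=1: a0@(1,3) a1@(1,1) a2@(3,0) | pheromone: 0 0 0 0 0 0 / 0 1 0 1 0 0 / 0 0 0 0 0 0 / 3 0 0 0 0 0
t=2: (unchanged — steady state)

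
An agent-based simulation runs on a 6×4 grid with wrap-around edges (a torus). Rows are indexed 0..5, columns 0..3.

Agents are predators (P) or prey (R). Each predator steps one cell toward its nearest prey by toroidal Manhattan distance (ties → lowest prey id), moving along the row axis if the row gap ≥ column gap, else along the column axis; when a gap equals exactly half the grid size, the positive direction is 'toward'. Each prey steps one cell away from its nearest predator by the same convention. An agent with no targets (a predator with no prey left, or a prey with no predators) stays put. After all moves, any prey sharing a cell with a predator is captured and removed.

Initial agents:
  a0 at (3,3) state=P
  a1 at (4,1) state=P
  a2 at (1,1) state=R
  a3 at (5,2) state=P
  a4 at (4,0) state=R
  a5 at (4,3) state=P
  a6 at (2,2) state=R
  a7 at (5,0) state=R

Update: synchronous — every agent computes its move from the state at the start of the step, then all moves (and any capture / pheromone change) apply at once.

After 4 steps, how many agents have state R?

3

t=1: a0@(4,3):P a1@(4,0):P a2@(0,1):R a3@(5,3):P a5@(4,0):P a6@(1,2):R a7@(0,0):R
t=2: a0@(5,3):P a1@(5,0):P a2@(1,1):R a3@(0,3):P a5@(5,0):P a6@(2,2):R a7@(1,0):R
t=3: a0@(0,3):P a1@(0,0):P a2@(2,1):R a3@(1,3):P a5@(0,0):P a6@(3,2):R a7@(2,0):R
t=4: a0@(1,3):P a1@(1,0):P a2@(3,1):R a3@(2,3):P a5@(1,0):P a6@(4,2):R a7@(3,0):R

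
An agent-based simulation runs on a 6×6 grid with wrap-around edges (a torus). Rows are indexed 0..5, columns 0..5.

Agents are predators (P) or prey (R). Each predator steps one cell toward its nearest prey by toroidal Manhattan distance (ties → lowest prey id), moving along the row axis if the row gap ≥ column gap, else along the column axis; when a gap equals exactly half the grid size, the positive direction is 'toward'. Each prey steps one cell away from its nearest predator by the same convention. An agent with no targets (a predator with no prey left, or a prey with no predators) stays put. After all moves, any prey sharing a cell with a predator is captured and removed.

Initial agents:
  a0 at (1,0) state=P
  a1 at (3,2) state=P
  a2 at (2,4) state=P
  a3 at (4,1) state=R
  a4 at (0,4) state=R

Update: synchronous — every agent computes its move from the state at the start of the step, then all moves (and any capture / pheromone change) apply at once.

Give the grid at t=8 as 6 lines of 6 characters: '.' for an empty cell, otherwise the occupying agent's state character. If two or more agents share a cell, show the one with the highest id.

t=1: a0@(1,5):P a1@(4,2):P a2@(1,4):P a3@(5,1):R a4@(5,4):R
t=2: a0@(0,5):P a1@(5,2):P a2@(0,4):P a3@(0,1):R a4@(4,4):R
t=3: a0@(0,0):P a1@(0,2):P a2@(5,4):P a4@(3,4):R
t=4: a0@(1,0):P a1@(1,2):P a2@(4,4):P a4@(2,4):R
t=5: a0@(1,5):P a1@(1,3):P a2@(3,4):P a4@(1,4):R
t=6: a0@(1,4):P a1@(1,4):P a2@(2,4):P a4@(1,3):R
t=7: a0@(1,3):P a1@(1,3):P a2@(1,4):P a4@(1,2):R
t=8: a0@(1,2):P a1@(1,2):P a2@(1,3):P a4@(1,1):R

......
.RPP..
......
......
......
......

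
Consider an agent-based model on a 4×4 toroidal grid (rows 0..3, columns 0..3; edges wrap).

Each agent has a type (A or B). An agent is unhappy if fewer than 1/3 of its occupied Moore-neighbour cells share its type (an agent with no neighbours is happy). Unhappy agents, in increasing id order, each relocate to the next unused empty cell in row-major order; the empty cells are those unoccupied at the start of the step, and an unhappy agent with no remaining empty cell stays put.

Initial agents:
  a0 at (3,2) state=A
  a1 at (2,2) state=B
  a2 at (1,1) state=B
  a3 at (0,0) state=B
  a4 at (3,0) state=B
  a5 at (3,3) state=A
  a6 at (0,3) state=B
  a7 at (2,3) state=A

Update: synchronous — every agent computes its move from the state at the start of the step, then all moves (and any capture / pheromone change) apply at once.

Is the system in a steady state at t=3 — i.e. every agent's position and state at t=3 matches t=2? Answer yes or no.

t=1: a0@(3,2):A a1@(0,1):B a2@(1,1):B a3@(0,0):B a4@(3,0):B a5@(3,3):A a6@(0,3):B a7@(2,3):A
t=2: (unchanged — steady state)

yes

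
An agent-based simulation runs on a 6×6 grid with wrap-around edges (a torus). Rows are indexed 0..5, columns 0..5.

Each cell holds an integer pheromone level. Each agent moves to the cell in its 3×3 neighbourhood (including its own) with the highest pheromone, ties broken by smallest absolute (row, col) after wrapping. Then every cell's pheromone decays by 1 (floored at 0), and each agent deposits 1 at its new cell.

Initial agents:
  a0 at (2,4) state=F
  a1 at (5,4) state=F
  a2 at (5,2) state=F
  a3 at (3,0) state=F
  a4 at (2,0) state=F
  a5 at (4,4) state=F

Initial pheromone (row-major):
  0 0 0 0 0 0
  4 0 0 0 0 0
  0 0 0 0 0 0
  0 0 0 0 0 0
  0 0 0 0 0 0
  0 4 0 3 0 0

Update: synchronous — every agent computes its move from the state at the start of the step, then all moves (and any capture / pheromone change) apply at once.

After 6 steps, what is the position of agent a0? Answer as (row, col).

(1, 3)

t=1: a0@(1,3) a1@(5,3) a2@(5,1) a3@(2,0) a4@(1,0) a5@(5,3) | pheromone: 0 0 0 0 0 0 / 4 0 0 1 0 0 / 1 0 0 0 0 0 / 0 0 0 0 0 0 / 0 0 0 0 0 0 / 0 4 0 4 0 0
t=2: a0@(1,3) a1@(5,3) a2@(5,1) a3@(1,0) a4@(1,0) a5@(5,3) | pheromone: 0 0 0 0 0 0 / 5 0 0 1 0 0 / 0 0 0 0 0 0 / 0 0 0 0 0 0 / 0 0 0 0 0 0 / 0 4 0 5 0 0
t=3: a0@(1,3) a1@(5,3) a2@(5,1) a3@(1,0) a4@(1,0) a5@(5,3) | pheromone: 0 0 0 0 0 0 / 6 0 0 1 0 0 / 0 0 0 0 0 0 / 0 0 0 0 0 0 / 0 0 0 0 0 0 / 0 4 0 6 0 0
t=4: a0@(1,3) a1@(5,3) a2@(5,1) a3@(1,0) a4@(1,0) a5@(5,3) | pheromone: 0 0 0 0 0 0 / 7 0 0 1 0 0 / 0 0 0 0 0 0 / 0 0 0 0 0 0 / 0 0 0 0 0 0 / 0 4 0 7 0 0
t=5: a0@(1,3) a1@(5,3) a2@(5,1) a3@(1,0) a4@(1,0) a5@(5,3) | pheromone: 0 0 0 0 0 0 / 8 0 0 1 0 0 / 0 0 0 0 0 0 / 0 0 0 0 0 0 / 0 0 0 0 0 0 / 0 4 0 8 0 0
t=6: a0@(1,3) a1@(5,3) a2@(5,1) a3@(1,0) a4@(1,0) a5@(5,3) | pheromone: 0 0 0 0 0 0 / 9 0 0 1 0 0 / 0 0 0 0 0 0 / 0 0 0 0 0 0 / 0 0 0 0 0 0 / 0 4 0 9 0 0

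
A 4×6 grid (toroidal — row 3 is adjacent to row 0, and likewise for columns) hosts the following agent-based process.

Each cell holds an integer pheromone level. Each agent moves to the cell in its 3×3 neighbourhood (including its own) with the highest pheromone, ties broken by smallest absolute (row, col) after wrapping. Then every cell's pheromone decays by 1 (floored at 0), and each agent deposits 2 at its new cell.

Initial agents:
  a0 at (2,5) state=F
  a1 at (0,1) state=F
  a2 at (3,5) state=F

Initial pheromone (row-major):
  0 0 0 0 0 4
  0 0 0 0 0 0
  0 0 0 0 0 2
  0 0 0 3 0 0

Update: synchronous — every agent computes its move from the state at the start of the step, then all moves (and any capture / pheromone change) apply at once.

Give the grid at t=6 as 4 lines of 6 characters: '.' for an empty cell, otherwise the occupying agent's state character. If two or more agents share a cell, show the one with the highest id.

.....F
......
.....F
......

t=1: a0@(2,5) a1@(0,0) a2@(0,5) | pheromone: 2 0 0 0 0 5 / 0 0 0 0 0 0 / 0 0 0 0 0 3 / 0 0 0 2 0 0
t=2: a0@(2,5) a1@(0,5) a2@(0,5) | pheromone: 1 0 0 0 0 8 / 0 0 0 0 0 0 / 0 0 0 0 0 4 / 0 0 0 1 0 0
t=3: a0@(2,5) a1@(0,5) a2@(0,5) | pheromone: 0 0 0 0 0 11 / 0 0 0 0 0 0 / 0 0 0 0 0 5 / 0 0 0 0 0 0
t=4: a0@(2,5) a1@(0,5) a2@(0,5) | pheromone: 0 0 0 0 0 14 / 0 0 0 0 0 0 / 0 0 0 0 0 6 / 0 0 0 0 0 0
t=5: a0@(2,5) a1@(0,5) a2@(0,5) | pheromone: 0 0 0 0 0 17 / 0 0 0 0 0 0 / 0 0 0 0 0 7 / 0 0 0 0 0 0
t=6: a0@(2,5) a1@(0,5) a2@(0,5) | pheromone: 0 0 0 0 0 20 / 0 0 0 0 0 0 / 0 0 0 0 0 8 / 0 0 0 0 0 0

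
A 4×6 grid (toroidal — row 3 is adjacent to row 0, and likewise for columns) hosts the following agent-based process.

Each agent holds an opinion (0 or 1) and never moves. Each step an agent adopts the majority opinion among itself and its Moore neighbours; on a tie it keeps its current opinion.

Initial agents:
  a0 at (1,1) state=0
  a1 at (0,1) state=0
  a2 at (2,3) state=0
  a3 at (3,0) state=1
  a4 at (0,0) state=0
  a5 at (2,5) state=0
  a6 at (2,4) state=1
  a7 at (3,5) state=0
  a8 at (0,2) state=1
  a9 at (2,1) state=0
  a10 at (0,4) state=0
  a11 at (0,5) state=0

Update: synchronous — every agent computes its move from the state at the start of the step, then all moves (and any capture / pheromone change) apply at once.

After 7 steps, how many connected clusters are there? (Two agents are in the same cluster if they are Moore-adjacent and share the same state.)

t=1: a0@(1,1):0 a1@(0,1):0 a2@(2,3):0 a3@(3,0):0 a4@(0,0):0 a5@(2,5):0 a6@(2,4):0 a7@(3,5):0 a8@(0,2):0 a9@(2,1):0 a10@(0,4):0 a11@(0,5):0
t=2: (unchanged — steady state)

1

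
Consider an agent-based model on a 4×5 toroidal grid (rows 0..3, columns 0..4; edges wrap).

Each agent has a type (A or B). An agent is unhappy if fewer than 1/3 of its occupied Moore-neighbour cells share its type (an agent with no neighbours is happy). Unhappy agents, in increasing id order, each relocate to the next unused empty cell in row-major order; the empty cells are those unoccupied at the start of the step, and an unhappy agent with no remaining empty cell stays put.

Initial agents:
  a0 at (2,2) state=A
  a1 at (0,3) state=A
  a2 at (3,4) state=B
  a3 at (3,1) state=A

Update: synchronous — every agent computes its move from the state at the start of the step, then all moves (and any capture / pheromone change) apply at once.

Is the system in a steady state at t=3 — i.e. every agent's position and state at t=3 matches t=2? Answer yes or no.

t=1: a0@(2,2):A a1@(0,0):A a2@(0,1):B a3@(3,1):A
t=2: a0@(2,2):A a1@(0,0):A a2@(0,2):B a3@(3,1):A
t=3: a0@(2,2):A a1@(0,0):A a2@(0,1):B a3@(3,1):A

no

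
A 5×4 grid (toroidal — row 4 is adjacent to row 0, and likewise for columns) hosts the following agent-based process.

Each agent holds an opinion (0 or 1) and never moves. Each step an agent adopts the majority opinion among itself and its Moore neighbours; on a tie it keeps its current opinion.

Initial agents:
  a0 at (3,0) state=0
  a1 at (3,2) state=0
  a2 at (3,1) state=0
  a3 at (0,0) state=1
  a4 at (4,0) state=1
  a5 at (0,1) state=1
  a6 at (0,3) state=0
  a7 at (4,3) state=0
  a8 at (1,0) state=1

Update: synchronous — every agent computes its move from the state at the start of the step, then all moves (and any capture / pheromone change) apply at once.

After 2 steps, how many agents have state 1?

t=1: a0@(3,0):0 a1@(3,2):0 a2@(3,1):0 a3@(0,0):1 a4@(4,0):0 a5@(0,1):1 a6@(0,3):1 a7@(4,3):0 a8@(1,0):1
t=2: (unchanged — steady state)

4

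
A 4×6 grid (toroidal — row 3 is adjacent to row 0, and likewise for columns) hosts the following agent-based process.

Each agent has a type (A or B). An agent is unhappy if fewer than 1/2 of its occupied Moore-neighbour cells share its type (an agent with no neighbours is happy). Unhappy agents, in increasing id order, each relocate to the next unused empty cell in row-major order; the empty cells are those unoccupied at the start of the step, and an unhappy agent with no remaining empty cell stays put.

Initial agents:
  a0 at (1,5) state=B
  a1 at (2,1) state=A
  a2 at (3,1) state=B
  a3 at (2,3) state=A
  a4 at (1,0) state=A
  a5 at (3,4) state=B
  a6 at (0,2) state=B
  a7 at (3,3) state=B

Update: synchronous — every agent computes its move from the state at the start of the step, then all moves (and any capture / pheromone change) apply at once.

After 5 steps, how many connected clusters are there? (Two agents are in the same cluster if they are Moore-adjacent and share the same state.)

t=1: a0@(0,0):B a1@(2,1):A a2@(3,1):B a3@(0,1):A a4@(1,0):A a5@(3,4):B a6@(0,2):B a7@(3,3):B
t=2: a0@(0,3):B a1@(2,1):A a2@(3,1):B a3@(0,4):A a4@(1,0):A a5@(3,4):B a6@(0,2):B a7@(3,3):B
t=3: a0@(0,3):B a1@(2,1):A a2@(3,1):B a3@(0,0):A a4@(1,0):A a5@(3,4):B a6@(0,2):B a7@(3,3):B
t=4: a0@(0,3):B a1@(2,1):A a2@(0,1):B a3@(0,0):A a4@(1,0):A a5@(3,4):B a6@(0,2):B a7@(3,3):B
t=5: a0@(0,3):B a1@(2,1):A a2@(0,4):B a3@(0,0):A a4@(1,0):A a5@(3,4):B a6@(0,2):B a7@(3,3):B

2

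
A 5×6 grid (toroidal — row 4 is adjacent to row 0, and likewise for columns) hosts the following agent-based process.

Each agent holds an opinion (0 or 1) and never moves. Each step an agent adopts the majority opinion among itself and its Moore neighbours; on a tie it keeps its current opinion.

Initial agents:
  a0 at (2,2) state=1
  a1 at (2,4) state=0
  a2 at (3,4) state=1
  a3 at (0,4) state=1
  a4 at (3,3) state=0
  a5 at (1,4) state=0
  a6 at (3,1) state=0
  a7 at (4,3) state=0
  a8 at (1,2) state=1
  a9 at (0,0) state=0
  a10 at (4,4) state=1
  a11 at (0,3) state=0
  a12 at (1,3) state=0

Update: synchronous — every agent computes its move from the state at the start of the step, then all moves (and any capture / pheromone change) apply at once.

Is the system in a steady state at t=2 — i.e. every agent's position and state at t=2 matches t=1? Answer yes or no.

no

t=1: a0@(2,2):0 a1@(2,4):0 a2@(3,4):0 a3@(0,4):0 a4@(3,3):0 a5@(1,4):0 a6@(3,1):0 a7@(4,3):0 a8@(1,2):1 a9@(0,0):0 a10@(4,4):1 a11@(0,3):0 a12@(1,3):0
t=2: a0@(2,2):0 a1@(2,4):0 a2@(3,4):0 a3@(0,4):0 a4@(3,3):0 a5@(1,4):0 a6@(3,1):0 a7@(4,3):0 a8@(1,2):0 a9@(0,0):0 a10@(4,4):0 a11@(0,3):0 a12@(1,3):0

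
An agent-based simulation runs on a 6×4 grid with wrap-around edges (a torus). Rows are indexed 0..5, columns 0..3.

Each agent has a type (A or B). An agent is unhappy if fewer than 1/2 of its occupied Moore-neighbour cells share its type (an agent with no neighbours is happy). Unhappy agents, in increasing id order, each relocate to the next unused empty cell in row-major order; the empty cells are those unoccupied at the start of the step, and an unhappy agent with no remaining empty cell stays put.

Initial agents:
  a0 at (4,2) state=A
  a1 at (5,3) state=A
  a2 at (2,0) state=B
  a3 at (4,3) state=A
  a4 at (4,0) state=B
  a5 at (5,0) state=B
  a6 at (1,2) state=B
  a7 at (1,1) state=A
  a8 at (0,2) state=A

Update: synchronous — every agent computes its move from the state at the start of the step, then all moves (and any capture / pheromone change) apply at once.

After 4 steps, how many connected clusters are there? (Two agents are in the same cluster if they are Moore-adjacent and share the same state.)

2

t=1: a0@(4,2):A a1@(5,3):A a2@(0,0):B a3@(4,3):A a4@(0,1):B a5@(0,3):B a6@(1,0):B a7@(1,3):A a8@(0,2):A
t=2: a0@(4,2):A a1@(5,3):A a2@(0,0):B a3@(4,3):A a4@(0,1):B a5@(1,1):B a6@(1,0):B a7@(1,2):A a8@(0,2):A
t=3: a0@(4,2):A a1@(5,3):A a2@(0,0):B a3@(4,3):A a4@(0,1):B a5@(1,1):B a6@(1,0):B a7@(0,3):A a8@(0,2):A
t=4: (unchanged — steady state)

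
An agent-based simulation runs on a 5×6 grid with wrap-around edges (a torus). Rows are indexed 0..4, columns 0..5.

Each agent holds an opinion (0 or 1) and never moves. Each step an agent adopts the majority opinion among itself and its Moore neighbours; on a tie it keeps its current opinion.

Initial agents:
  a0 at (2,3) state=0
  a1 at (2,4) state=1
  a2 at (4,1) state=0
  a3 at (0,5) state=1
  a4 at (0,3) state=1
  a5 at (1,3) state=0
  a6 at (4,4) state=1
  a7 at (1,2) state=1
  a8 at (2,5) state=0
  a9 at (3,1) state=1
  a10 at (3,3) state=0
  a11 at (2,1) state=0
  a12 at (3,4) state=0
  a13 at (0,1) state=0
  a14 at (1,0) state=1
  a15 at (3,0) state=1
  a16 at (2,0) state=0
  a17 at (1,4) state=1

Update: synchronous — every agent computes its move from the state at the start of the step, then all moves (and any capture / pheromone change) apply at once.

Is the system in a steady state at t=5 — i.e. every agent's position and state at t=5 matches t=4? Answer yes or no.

yes

t=1: a0@(2,3):0 a1@(2,4):0 a2@(4,1):0 a3@(0,5):1 a4@(0,3):1 a5@(1,3):1 a6@(4,4):1 a7@(1,2):0 a8@(2,5):1 a9@(3,1):0 a10@(3,3):0 a11@(2,1):1 a12@(3,4):0 a13@(0,1):0 a14@(1,0):0 a15@(3,0):0 a16@(2,0):0 a17@(1,4):1
t=2: a0@(2,3):0 a1@(2,4):0 a2@(4,1):0 a3@(0,5):1 a4@(0,3):1 a5@(1,3):1 a6@(4,4):1 a7@(1,2):0 a8@(2,5):0 a9@(3,1):0 a10@(3,3):0 a11@(2,1):0 a12@(3,4):0 a13@(0,1):0 a14@(1,0):0 a15@(3,0):0 a16@(2,0):0 a17@(1,4):1
t=3: (unchanged — steady state)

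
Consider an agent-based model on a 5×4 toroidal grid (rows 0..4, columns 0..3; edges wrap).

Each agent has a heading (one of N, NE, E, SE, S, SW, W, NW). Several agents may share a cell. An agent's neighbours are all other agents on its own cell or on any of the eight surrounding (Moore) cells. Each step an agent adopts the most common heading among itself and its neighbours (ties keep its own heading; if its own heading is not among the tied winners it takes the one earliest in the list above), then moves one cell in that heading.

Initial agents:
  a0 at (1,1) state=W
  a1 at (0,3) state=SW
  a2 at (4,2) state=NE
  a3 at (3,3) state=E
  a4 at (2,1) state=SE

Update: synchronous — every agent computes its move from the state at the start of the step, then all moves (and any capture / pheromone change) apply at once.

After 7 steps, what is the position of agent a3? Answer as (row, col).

(3, 2)

t=1: a0@(1,0):W a1@(1,2):SW a2@(3,3):NE a3@(3,0):E a4@(3,2):SE
t=2: a0@(1,3):W a1@(2,1):SW a2@(2,0):NE a3@(3,1):E a4@(4,3):SE
t=3: a0@(1,2):W a1@(3,0):SW a2@(1,1):NE a3@(3,2):E a4@(0,0):SE
t=4: a0@(1,1):W a1@(4,3):SW a2@(0,2):NE a3@(3,3):E a4@(1,1):SE
t=5: a0@(1,0):W a1@(0,2):SW a2@(4,3):NE a3@(3,0):E a4@(2,2):SE
t=6: a0@(1,3):W a1@(1,1):SW a2@(3,0):NE a3@(3,1):E a4@(3,3):SE
t=7: a0@(1,2):W a1@(2,0):SW a2@(2,1):NE a3@(3,2):E a4@(4,0):SE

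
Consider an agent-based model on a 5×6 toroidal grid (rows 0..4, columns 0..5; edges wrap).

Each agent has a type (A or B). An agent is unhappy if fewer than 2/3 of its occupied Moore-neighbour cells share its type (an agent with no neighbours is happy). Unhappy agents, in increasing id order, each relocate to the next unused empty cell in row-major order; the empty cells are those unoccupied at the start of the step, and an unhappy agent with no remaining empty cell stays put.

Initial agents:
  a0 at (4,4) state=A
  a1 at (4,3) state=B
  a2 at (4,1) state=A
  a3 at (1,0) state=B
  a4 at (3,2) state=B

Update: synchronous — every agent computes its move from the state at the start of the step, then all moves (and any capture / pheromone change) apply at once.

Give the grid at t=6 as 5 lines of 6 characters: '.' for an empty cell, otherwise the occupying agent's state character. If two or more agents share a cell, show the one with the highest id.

....AB
.ABB..
......
......
......

t=1: a0@(0,0):A a1@(0,1):B a2@(0,2):A a3@(1,0):B a4@(0,3):B
t=2: a0@(0,4):A a1@(0,5):B a2@(1,1):A a3@(1,2):B a4@(1,3):B
t=3: a0@(0,0):A a1@(0,1):B a2@(0,2):A a3@(0,3):B a4@(1,0):B
t=4: a0@(0,4):A a1@(0,5):B a2@(1,1):A a3@(1,2):B a4@(1,3):B
t=5: a0@(0,0):A a1@(0,1):B a2@(0,2):A a3@(0,3):B a4@(1,0):B
t=6: a0@(0,4):A a1@(0,5):B a2@(1,1):A a3@(1,2):B a4@(1,3):B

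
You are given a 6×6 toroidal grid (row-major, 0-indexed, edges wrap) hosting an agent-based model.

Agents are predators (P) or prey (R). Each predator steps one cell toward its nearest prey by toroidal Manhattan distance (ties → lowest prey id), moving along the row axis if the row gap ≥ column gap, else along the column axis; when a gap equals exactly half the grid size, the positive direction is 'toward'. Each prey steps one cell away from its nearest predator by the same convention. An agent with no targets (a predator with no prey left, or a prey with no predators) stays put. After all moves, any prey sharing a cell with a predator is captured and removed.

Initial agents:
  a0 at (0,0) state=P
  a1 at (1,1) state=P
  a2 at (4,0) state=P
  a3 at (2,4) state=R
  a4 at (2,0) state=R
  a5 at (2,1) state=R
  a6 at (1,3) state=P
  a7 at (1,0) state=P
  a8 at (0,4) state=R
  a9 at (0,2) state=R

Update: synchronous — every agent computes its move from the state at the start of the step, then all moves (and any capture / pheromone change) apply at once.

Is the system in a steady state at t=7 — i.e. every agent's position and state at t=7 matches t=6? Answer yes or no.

no

t=1: a0@(1,0):P a1@(2,1):P a2@(3,0):P a3@(3,4):R a5@(3,1):R a6@(2,3):P a7@(2,0):P a8@(0,3):R a9@(0,3):R
t=2: a0@(2,0):P a1@(3,1):P a2@(3,1):P a5@(4,1):R a6@(3,3):P a7@(3,0):P a8@(5,3):R a9@(5,3):R
t=3: a0@(3,0):P a1@(4,1):P a2@(4,1):P a5@(5,1):R a6@(4,3):P a7@(4,0):P a8@(0,3):R a9@(0,3):R
t=4: a0@(4,0):P a1@(5,1):P a2@(5,1):P a5@(0,1):R a6@(5,3):P a7@(5,0):P a8@(1,3):R a9@(1,3):R
t=5: a0@(5,0):P a1@(0,1):P a2@(0,1):P a5@(1,1):R a6@(0,3):P a7@(0,0):P a8@(2,3):R a9@(2,3):R
t=6: a0@(0,0):P a1@(1,1):P a2@(1,1):P a5@(2,1):R a6@(1,3):P a7@(1,0):P a8@(3,3):R a9@(3,3):R
t=7: a0@(1,0):P a1@(2,1):P a2@(2,1):P a5@(3,1):R a6@(2,3):P a7@(2,0):P a8@(4,3):R a9@(4,3):R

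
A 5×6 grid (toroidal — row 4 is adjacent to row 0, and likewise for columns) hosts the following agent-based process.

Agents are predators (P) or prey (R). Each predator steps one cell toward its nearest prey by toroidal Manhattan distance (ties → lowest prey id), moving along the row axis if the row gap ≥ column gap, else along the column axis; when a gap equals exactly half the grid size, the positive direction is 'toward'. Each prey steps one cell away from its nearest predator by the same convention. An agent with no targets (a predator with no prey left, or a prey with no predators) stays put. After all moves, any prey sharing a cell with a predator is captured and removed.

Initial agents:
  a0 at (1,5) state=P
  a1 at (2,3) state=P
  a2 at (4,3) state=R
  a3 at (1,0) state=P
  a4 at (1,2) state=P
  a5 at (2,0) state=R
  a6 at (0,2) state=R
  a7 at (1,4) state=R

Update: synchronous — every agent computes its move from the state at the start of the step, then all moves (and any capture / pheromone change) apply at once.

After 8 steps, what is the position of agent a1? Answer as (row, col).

(3, 5)

t=1: a0@(1,4):P a1@(3,3):P a2@(0,3):R a3@(2,0):P a4@(0,2):P a5@(3,0):R a6@(4,2):R a7@(1,3):R
t=2: a0@(1,3):P a1@(4,3):P a2@(0,4):R a3@(3,0):P a4@(0,3):P a5@(4,0):R a6@(3,2):R a7@(1,2):R
t=3: a0@(1,2):P a1@(0,3):P a2@(0,5):R a3@(4,0):P a4@(0,4):P a5@(0,0):R a6@(2,2):R a7@(1,1):R
t=4: a0@(2,2):P a1@(0,4):P a3@(0,0):P a4@(0,5):P a5@(1,0):R a6@(3,2):R a7@(1,0):R
t=5: a0@(3,2):P a1@(0,5):P a3@(1,0):P a4@(1,5):P a5@(2,0):R a6@(4,2):R a7@(2,0):R
t=6: a0@(4,2):P a1@(1,5):P a3@(2,0):P a4@(2,5):P a5@(3,0):R a6@(0,2):R a7@(3,0):R
t=7: a0@(0,2):P a1@(2,5):P a3@(3,0):P a4@(3,5):P a5@(4,0):R a6@(1,2):R a7@(4,0):R
t=8: a0@(1,2):P a1@(3,5):P a3@(4,0):P a4@(4,5):P a5@(0,0):R a6@(2,2):R a7@(0,0):R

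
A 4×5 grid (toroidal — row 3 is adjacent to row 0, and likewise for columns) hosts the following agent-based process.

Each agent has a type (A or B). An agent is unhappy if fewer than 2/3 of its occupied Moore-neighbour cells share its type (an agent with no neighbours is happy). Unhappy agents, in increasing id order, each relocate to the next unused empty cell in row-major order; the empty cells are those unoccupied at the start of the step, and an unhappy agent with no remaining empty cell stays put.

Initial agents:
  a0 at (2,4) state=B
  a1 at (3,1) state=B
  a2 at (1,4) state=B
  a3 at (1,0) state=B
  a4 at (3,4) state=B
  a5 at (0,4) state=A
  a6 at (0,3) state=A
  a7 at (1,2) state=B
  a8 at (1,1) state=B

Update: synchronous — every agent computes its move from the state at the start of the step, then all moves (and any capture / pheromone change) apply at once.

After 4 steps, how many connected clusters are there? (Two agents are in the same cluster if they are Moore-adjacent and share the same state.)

2

t=1: a0@(2,4):B a1@(3,1):B a2@(0,0):B a3@(1,0):B a4@(0,1):B a5@(0,2):A a6@(1,3):A a7@(2,0):B a8@(1,1):B
t=2: a0@(2,4):B a1@(3,1):B a2@(0,0):B a3@(1,0):B a4@(0,1):B a5@(0,3):A a6@(0,4):A a7@(2,0):B a8@(1,1):B
t=3: a0@(2,4):B a1@(3,1):B a2@(0,0):B a3@(1,0):B a4@(0,1):B a5@(0,3):A a6@(0,2):A a7@(2,0):B a8@(1,1):B
t=4: a0@(2,4):B a1@(3,1):B a2@(0,0):B a3@(1,0):B a4@(0,1):B a5@(0,3):A a6@(0,4):A a7@(2,0):B a8@(1,1):B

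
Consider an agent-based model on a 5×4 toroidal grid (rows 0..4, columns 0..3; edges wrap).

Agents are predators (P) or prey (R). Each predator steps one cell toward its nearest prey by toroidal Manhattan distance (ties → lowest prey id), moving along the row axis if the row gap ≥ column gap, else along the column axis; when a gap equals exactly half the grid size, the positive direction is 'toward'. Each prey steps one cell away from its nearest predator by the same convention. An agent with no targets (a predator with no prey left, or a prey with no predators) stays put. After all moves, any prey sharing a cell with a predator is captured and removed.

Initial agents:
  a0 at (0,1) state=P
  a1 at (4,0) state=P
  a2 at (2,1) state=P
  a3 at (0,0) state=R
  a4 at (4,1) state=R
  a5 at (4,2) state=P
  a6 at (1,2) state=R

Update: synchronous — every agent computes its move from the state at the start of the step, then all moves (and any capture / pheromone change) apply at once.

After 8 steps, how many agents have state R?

2

t=1: a0@(0,0):P a1@(0,0):P a2@(3,1):P a3@(0,3):R a5@(4,1):P a6@(2,2):R
t=2: a0@(0,3):P a1@(0,3):P a2@(2,1):P a3@(0,2):R a5@(4,2):P a6@(1,2):R
t=3: a0@(0,2):P a1@(0,2):P a2@(1,1):P a3@(0,1):R a5@(0,2):P a6@(2,2):R
t=4: a0@(0,1):P a1@(0,1):P a2@(0,1):P a3@(0,0):R a5@(0,1):P a6@(3,2):R
t=5: a0@(0,0):P a1@(0,0):P a2@(0,0):P a3@(0,3):R a5@(0,0):P a6@(2,2):R
t=6: a0@(0,3):P a1@(0,3):P a2@(0,3):P a3@(0,2):R a5@(0,3):P a6@(3,2):R
t=7: a0@(0,2):P a1@(0,2):P a2@(0,2):P a3@(0,1):R a5@(0,2):P a6@(2,2):R
t=8: a0@(0,1):P a1@(0,1):P a2@(0,1):P a3@(0,0):R a5@(0,1):P a6@(3,2):R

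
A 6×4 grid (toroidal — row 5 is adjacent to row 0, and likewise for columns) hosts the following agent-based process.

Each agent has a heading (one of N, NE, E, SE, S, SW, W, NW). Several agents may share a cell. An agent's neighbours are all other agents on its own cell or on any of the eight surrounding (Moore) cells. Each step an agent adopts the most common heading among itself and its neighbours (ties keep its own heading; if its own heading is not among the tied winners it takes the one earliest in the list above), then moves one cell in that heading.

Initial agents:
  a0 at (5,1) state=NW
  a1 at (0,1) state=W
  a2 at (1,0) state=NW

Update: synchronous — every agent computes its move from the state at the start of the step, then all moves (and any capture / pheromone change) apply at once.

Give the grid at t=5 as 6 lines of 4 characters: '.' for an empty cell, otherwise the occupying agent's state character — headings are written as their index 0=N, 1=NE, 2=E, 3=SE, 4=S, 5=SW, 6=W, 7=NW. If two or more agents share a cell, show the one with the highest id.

t=1: a0@(4,0):NW a1@(5,0):NW a2@(0,3):NW
t=2: a0@(3,3):NW a1@(4,3):NW a2@(5,2):NW
t=3: a0@(2,2):NW a1@(3,2):NW a2@(4,1):NW
t=4: a0@(1,1):NW a1@(2,1):NW a2@(3,0):NW
t=5: a0@(0,0):NW a1@(1,0):NW a2@(2,3):NW

7...
7...
...7
....
....
....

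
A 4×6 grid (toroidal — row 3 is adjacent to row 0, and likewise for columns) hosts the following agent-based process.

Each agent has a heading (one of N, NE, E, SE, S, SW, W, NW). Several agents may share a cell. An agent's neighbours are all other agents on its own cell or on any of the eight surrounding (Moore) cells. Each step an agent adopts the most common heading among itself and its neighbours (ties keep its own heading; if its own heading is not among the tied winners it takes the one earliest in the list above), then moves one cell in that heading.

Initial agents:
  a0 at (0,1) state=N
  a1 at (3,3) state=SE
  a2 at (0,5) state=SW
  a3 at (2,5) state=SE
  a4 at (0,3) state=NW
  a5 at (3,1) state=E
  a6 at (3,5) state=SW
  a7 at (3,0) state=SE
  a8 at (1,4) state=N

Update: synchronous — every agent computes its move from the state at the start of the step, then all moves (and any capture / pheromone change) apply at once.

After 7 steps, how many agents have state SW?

t=1: a0@(3,1):N a1@(0,4):SE a2@(1,4):SW a3@(3,0):SE a4@(3,2):NW a5@(3,2):E a6@(0,4):SW a7@(0,1):SE a8@(0,4):N
t=2: a0@(0,2):SE a1@(1,3):SW a2@(2,3):SW a3@(0,1):SE a4@(2,1):NW a5@(3,3):E a6@(1,3):SW a7@(1,2):SE a8@(1,3):SW
t=3: a0@(1,3):SE a1@(2,2):SW a2@(3,2):SW a3@(1,2):SE a4@(1,0):NW a5@(3,4):E a6@(2,2):SW a7@(2,1):SW a8@(2,2):SW
t=4: a0@(2,2):SW a1@(3,1):SW a2@(0,1):SW a3@(2,1):SW a4@(0,5):NW a5@(3,5):E a6@(3,1):SW a7@(3,0):SW a8@(3,1):SW
t=5: a0@(3,1):SW a1@(0,0):SW a2@(1,0):SW a3@(3,0):SW a4@(3,4):NW a5@(3,0):E a6@(0,0):SW a7@(0,5):SW a8@(0,0):SW
t=6: a0@(0,0):SW a1@(1,5):SW a2@(2,5):SW a3@(0,5):SW a4@(2,3):NW a5@(0,5):SW a6@(1,5):SW a7@(1,4):SW a8@(1,5):SW
t=7: a0@(1,5):SW a1@(2,4):SW a2@(3,4):SW a3@(1,4):SW a4@(1,2):NW a5@(1,4):SW a6@(2,4):SW a7@(2,3):SW a8@(2,4):SW

8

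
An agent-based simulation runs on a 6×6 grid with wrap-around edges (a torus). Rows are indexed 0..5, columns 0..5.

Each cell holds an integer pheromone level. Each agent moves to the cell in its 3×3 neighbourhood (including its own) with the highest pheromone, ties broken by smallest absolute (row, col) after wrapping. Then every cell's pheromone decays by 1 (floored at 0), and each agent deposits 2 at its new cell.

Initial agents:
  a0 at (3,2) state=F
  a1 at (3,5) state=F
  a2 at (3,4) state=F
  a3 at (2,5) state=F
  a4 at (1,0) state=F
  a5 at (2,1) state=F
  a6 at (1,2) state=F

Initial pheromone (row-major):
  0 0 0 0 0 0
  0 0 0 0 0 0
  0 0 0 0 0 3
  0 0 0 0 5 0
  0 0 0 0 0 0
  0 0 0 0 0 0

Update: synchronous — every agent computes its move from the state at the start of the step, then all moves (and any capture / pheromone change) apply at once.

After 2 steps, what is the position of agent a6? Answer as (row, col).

(0, 1)

t=1: a0@(2,1) a1@(3,4) a2@(3,4) a3@(3,4) a4@(2,5) a5@(1,0) a6@(0,1) | pheromone: 0 2 0 0 0 0 / 2 0 0 0 0 0 / 0 2 0 0 0 4 / 0 0 0 0 10 0 / 0 0 0 0 0 0 / 0 0 0 0 0 0
t=2: a0@(1,0) a1@(3,4) a2@(3,4) a3@(3,4) a4@(3,4) a5@(2,5) a6@(0,1) | pheromone: 0 3 0 0 0 0 / 3 0 0 0 0 0 / 0 1 0 0 0 5 / 0 0 0 0 17 0 / 0 0 0 0 0 0 / 0 0 0 0 0 0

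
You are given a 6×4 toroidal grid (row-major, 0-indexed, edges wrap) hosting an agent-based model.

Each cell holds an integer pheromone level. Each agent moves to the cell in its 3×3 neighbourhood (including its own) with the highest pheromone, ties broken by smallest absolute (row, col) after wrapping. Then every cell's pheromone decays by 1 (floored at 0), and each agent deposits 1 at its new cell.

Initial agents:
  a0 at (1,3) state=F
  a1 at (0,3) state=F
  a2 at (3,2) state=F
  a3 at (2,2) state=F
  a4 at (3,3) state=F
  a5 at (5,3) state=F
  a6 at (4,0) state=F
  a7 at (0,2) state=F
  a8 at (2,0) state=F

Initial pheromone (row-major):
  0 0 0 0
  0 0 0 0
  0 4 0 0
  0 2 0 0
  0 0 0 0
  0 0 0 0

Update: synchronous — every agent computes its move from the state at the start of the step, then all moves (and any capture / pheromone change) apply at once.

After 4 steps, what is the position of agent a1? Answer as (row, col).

t=1: a0@(0,0) a1@(0,0) a2@(2,1) a3@(2,1) a4@(2,0) a5@(0,0) a6@(3,1) a7@(0,1) a8@(2,1) | pheromone: 3 1 0 0 / 0 0 0 0 / 1 6 0 0 / 0 2 0 0 / 0 0 0 0 / 0 0 0 0
t=2: a0@(0,0) a1@(0,0) a2@(2,1) a3@(2,1) a4@(2,1) a5@(0,0) a6@(2,1) a7@(0,0) a8@(2,1) | pheromone: 6 0 0 0 / 0 0 0 0 / 0 10 0 0 / 0 1 0 0 / 0 0 0 0 / 0 0 0 0
t=3: a0@(0,0) a1@(0,0) a2@(2,1) a3@(2,1) a4@(2,1) a5@(0,0) a6@(2,1) a7@(0,0) a8@(2,1) | pheromone: 9 0 0 0 / 0 0 0 0 / 0 14 0 0 / 0 0 0 0 / 0 0 0 0 / 0 0 0 0
t=4: a0@(0,0) a1@(0,0) a2@(2,1) a3@(2,1) a4@(2,1) a5@(0,0) a6@(2,1) a7@(0,0) a8@(2,1) | pheromone: 12 0 0 0 / 0 0 0 0 / 0 18 0 0 / 0 0 0 0 / 0 0 0 0 / 0 0 0 0

(0, 0)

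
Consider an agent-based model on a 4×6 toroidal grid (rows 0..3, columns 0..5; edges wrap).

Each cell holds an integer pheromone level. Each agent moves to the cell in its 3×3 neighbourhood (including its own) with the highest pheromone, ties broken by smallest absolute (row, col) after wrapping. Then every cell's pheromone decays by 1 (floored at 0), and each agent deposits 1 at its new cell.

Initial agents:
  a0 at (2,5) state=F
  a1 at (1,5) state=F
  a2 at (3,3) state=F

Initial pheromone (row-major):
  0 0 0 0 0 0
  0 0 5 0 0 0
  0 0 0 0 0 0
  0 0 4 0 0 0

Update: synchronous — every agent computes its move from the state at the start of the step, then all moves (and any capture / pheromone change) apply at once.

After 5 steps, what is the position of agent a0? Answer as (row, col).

t=1: a0@(1,0) a1@(0,0) a2@(3,2) | pheromone: 1 0 0 0 0 0 / 1 0 4 0 0 0 / 0 0 0 0 0 0 / 0 0 4 0 0 0
t=2: a0@(0,0) a1@(0,0) a2@(3,2) | pheromone: 2 0 0 0 0 0 / 0 0 3 0 0 0 / 0 0 0 0 0 0 / 0 0 4 0 0 0
t=3: a0@(0,0) a1@(0,0) a2@(3,2) | pheromone: 3 0 0 0 0 0 / 0 0 2 0 0 0 / 0 0 0 0 0 0 / 0 0 4 0 0 0
t=4: a0@(0,0) a1@(0,0) a2@(3,2) | pheromone: 4 0 0 0 0 0 / 0 0 1 0 0 0 / 0 0 0 0 0 0 / 0 0 4 0 0 0
t=5: a0@(0,0) a1@(0,0) a2@(3,2) | pheromone: 5 0 0 0 0 0 / 0 0 0 0 0 0 / 0 0 0 0 0 0 / 0 0 4 0 0 0

(0, 0)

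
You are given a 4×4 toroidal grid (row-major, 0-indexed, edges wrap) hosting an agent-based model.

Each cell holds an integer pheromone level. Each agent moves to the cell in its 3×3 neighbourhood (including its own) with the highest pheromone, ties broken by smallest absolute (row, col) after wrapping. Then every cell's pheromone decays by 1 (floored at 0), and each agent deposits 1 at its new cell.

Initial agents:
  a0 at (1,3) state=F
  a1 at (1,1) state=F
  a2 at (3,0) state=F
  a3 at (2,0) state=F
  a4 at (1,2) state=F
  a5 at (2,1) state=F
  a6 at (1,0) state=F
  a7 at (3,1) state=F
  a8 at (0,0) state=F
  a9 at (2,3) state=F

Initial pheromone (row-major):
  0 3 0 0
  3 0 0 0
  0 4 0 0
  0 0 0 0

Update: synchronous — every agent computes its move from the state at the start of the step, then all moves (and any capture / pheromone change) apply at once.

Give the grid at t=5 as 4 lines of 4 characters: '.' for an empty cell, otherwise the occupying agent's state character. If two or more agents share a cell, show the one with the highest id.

....
....
.F..
....

t=1: a0@(1,0) a1@(2,1) a2@(2,1) a3@(2,1) a4@(2,1) a5@(2,1) a6@(2,1) a7@(2,1) a8@(0,1) a9@(1,0) | pheromone: 0 3 0 0 / 4 0 0 0 / 0 10 0 0 / 0 0 0 0
t=2: a0@(2,1) a1@(2,1) a2@(2,1) a3@(2,1) a4@(2,1) a5@(2,1) a6@(2,1) a7@(2,1) a8@(1,0) a9@(2,1) | pheromone: 0 2 0 0 / 4 0 0 0 / 0 18 0 0 / 0 0 0 0
t=3: a0@(2,1) a1@(2,1) a2@(2,1) a3@(2,1) a4@(2,1) a5@(2,1) a6@(2,1) a7@(2,1) a8@(2,1) a9@(2,1) | pheromone: 0 1 0 0 / 3 0 0 0 / 0 27 0 0 / 0 0 0 0
t=4: a0@(2,1) a1@(2,1) a2@(2,1) a3@(2,1) a4@(2,1) a5@(2,1) a6@(2,1) a7@(2,1) a8@(2,1) a9@(2,1) | pheromone: 0 0 0 0 / 2 0 0 0 / 0 36 0 0 / 0 0 0 0
t=5: a0@(2,1) a1@(2,1) a2@(2,1) a3@(2,1) a4@(2,1) a5@(2,1) a6@(2,1) a7@(2,1) a8@(2,1) a9@(2,1) | pheromone: 0 0 0 0 / 1 0 0 0 / 0 45 0 0 / 0 0 0 0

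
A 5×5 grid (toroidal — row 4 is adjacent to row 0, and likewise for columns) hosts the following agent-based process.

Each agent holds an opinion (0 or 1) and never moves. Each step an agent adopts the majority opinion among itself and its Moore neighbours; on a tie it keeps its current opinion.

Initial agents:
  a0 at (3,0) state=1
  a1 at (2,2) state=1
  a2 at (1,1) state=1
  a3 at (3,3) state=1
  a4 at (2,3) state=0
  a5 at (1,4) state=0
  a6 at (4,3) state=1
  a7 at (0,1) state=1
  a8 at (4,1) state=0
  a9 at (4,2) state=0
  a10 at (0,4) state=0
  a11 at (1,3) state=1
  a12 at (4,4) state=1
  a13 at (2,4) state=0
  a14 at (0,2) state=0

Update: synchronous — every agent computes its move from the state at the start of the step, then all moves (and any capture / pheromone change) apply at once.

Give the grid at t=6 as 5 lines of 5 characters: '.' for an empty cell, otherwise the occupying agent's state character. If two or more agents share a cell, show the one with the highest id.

.00.1
.1.00
..100
1..1.
.0011

t=1: a0@(3,0):1 a1@(2,2):1 a2@(1,1):1 a3@(3,3):1 a4@(2,3):0 a5@(1,4):0 a6@(4,3):1 a7@(0,1):0 a8@(4,1):0 a9@(4,2):0 a10@(0,4):1 a11@(1,3):0 a12@(4,4):1 a13@(2,4):0 a14@(0,2):1
t=2: a0@(3,0):1 a1@(2,2):1 a2@(1,1):1 a3@(3,3):1 a4@(2,3):0 a5@(1,4):0 a6@(4,3):1 a7@(0,1):0 a8@(4,1):0 a9@(4,2):0 a10@(0,4):1 a11@(1,3):0 a12@(4,4):1 a13@(2,4):0 a14@(0,2):0
t=3: (unchanged — steady state)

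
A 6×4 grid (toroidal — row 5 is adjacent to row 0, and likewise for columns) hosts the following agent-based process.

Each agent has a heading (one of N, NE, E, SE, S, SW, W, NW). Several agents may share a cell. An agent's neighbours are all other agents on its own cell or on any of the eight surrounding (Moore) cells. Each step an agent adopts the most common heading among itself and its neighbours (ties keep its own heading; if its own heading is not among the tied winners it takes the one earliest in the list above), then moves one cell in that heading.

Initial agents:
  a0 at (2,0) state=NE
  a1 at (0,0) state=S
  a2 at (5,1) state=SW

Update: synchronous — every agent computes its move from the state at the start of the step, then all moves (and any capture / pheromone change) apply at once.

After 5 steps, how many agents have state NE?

t=1: a0@(1,1):NE a1@(1,0):S a2@(0,0):SW
t=2: a0@(0,2):NE a1@(2,0):S a2@(1,3):SW
t=3: a0@(5,3):NE a1@(3,0):S a2@(2,2):SW
t=4: a0@(4,0):NE a1@(4,0):S a2@(3,1):SW
t=5: a0@(3,1):NE a1@(5,0):S a2@(4,0):SW

1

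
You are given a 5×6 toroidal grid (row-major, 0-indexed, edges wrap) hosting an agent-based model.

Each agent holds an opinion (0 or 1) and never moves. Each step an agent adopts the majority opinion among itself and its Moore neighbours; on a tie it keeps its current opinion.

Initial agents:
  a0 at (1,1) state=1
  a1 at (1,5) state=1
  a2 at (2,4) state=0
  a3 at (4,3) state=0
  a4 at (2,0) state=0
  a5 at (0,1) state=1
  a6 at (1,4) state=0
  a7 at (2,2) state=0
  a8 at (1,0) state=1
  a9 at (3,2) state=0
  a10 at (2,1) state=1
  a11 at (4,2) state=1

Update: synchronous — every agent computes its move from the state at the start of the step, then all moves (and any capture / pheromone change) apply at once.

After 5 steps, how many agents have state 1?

6

t=1: a0@(1,1):1 a1@(1,5):0 a2@(2,4):0 a3@(4,3):0 a4@(2,0):1 a5@(0,1):1 a6@(1,4):0 a7@(2,2):0 a8@(1,0):1 a9@(3,2):0 a10@(2,1):1 a11@(4,2):1
t=2: (unchanged — steady state)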